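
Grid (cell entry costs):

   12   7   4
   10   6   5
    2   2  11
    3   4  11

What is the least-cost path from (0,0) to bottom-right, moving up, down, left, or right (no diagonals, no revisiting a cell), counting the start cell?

41

Cheapest: r0c0→r1c0→r2c0→r2c1→r3c1→r3c2
  12 + 10 + 2 + 2 + 4 + 11 = 41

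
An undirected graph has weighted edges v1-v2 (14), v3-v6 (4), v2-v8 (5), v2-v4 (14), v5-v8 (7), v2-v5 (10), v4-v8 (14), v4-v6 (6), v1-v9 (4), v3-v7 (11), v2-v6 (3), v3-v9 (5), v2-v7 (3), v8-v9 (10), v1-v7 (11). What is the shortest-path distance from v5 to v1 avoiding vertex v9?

24

Some routes from v5 to v1 avoiding v9:
v5-v8-v2-v7-v1: 7 + 5 + 3 + 11 = 26
v5-v2-v7-v1: 10 + 3 + 11 = 24
v5-v8-v2-v1: 7 + 5 + 14 = 26
v5-v2-v1: 10 + 14 = 24
v5-v2-v6-v3-v7-v1: 10 + 3 + 4 + 11 + 11 = 39
Shortest: 24.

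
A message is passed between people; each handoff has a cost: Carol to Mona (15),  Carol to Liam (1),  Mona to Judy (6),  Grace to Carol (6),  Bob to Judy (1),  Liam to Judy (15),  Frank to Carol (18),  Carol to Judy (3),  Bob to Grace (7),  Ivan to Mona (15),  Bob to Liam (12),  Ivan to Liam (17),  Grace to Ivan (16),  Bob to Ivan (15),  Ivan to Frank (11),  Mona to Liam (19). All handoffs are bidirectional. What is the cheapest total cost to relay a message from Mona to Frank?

26

Checking several routes:
Mona -> Carol -> Frank: 15 + 18 = 33
Mona -> Judy -> Bob -> Liam -> Carol -> Frank: 6 + 1 + 12 + 1 + 18 = 38
Mona -> Judy -> Carol -> Liam -> Ivan -> Frank: 6 + 3 + 1 + 17 + 11 = 38
Mona -> Judy -> Carol -> Frank: 6 + 3 + 18 = 27
Mona -> Judy -> Bob -> Ivan -> Frank: 6 + 1 + 15 + 11 = 33
Mona -> Ivan -> Frank: 15 + 11 = 26
Best route has total 26.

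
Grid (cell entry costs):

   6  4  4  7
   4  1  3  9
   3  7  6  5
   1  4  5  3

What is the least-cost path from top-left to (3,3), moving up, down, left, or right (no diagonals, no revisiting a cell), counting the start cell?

Best path: r0c0 r1c0 r2c0 r3c0 r3c1 r3c2 r3c3
Cost: 6 + 4 + 3 + 1 + 4 + 5 + 3 = 26

26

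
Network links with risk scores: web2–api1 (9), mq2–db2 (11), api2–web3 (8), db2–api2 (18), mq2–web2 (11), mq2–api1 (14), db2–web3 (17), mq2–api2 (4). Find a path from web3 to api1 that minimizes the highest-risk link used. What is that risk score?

Some routes from web3 to api1:
web3→db2→mq2→api1: max(17, 11, 14) = 17
web3→api2→mq2→web2→api1: max(8, 4, 11, 9) = 11
web3→db2→mq2→web2→api1: max(17, 11, 11, 9) = 17
web3→api2→mq2→api1: max(8, 4, 14) = 14
Best route has worst link 11.

11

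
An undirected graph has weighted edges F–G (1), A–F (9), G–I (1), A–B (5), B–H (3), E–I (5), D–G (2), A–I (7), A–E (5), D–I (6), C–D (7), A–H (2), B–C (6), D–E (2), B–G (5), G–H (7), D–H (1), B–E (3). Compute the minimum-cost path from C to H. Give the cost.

8

Some routes from C to H:
C→B→A→H: 6 + 5 + 2 = 13
C→B→H: 6 + 3 = 9
C→B→G→D→H: 6 + 5 + 2 + 1 = 14
C→D→H: 7 + 1 = 8
C→B→E→D→H: 6 + 3 + 2 + 1 = 12
Shortest: 8.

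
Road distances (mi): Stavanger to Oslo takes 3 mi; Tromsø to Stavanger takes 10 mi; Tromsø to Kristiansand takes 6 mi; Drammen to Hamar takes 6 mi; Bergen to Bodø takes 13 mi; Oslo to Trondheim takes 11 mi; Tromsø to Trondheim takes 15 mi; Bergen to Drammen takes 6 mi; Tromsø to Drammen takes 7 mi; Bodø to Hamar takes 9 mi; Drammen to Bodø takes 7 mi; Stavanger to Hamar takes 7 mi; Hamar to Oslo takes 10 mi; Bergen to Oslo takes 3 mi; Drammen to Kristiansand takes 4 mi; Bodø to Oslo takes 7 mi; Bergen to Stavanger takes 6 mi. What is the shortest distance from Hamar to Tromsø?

Comparing a few candidate routes:
Hamar -> Bodø -> Drammen -> Tromsø: 9 + 7 + 7 = 23
Hamar -> Drammen -> Kristiansand -> Tromsø: 6 + 4 + 6 = 16
Hamar -> Oslo -> Bergen -> Drammen -> Tromsø: 10 + 3 + 6 + 7 = 26
Hamar -> Oslo -> Stavanger -> Tromsø: 10 + 3 + 10 = 23
Hamar -> Drammen -> Tromsø: 6 + 7 = 13
Hamar -> Stavanger -> Tromsø: 7 + 10 = 17
Shortest: 13 mi.

13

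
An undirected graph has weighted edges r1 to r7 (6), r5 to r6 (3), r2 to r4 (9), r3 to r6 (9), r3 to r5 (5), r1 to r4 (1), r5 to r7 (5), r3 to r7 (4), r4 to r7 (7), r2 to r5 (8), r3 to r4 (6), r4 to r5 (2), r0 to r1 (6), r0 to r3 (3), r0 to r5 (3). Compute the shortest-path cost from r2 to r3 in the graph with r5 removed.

15

Candidate routes:
r2 -> r4 -> r1 -> r7 -> r3: 9 + 1 + 6 + 4 = 20
r2 -> r4 -> r1 -> r0 -> r3: 9 + 1 + 6 + 3 = 19
r2 -> r4 -> r3: 9 + 6 = 15
r2 -> r4 -> r7 -> r1 -> r0 -> r3: 9 + 7 + 6 + 6 + 3 = 31
r2 -> r4 -> r7 -> r3: 9 + 7 + 4 = 20
The minimum is 15.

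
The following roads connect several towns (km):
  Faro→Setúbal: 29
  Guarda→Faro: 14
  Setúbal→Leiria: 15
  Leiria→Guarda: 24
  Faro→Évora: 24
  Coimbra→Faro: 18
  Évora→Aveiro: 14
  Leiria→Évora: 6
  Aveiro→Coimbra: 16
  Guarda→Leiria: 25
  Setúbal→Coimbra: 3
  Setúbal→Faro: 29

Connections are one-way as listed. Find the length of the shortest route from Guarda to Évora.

31

Candidate routes:
Guarda→Leiria→Évora: 25 + 6 = 31
Guarda→Faro→Évora: 14 + 24 = 38
Guarda→Faro→Setúbal→Leiria→Évora: 14 + 29 + 15 + 6 = 64
Shortest: 31 km.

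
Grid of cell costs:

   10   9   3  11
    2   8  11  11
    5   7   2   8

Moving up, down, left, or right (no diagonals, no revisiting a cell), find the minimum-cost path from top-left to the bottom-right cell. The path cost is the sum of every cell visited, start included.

Take r0c0 -> r1c0 -> r2c0 -> r2c1 -> r2c2 -> r2c3 for a total of 10 + 2 + 5 + 7 + 2 + 8 = 34.

34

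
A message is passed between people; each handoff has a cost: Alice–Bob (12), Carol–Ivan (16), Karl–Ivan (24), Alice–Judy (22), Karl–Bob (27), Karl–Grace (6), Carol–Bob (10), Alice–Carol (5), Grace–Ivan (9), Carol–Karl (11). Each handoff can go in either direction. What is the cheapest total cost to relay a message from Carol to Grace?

17

Some routes from Carol to Grace:
Carol-Ivan-Karl-Grace: 16 + 24 + 6 = 46
Carol-Karl-Grace: 11 + 6 = 17
Carol-Ivan-Grace: 16 + 9 = 25
Carol-Alice-Bob-Karl-Grace: 5 + 12 + 27 + 6 = 50
Carol-Karl-Ivan-Grace: 11 + 24 + 9 = 44
Carol-Bob-Karl-Grace: 10 + 27 + 6 = 43
The minimum is 17.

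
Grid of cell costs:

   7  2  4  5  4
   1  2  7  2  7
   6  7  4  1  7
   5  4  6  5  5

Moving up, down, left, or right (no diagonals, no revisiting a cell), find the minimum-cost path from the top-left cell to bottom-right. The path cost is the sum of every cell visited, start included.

Best path: [0,0] -> [1,0] -> [1,1] -> [1,2] -> [1,3] -> [2,3] -> [3,3] -> [3,4]
Cost: 7 + 1 + 2 + 7 + 2 + 1 + 5 + 5 = 30

30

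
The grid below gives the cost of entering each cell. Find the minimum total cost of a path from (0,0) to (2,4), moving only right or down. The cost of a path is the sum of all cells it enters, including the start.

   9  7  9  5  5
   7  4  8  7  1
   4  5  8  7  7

One optimal route is (0,0)→(0,1)→(0,2)→(0,3)→(0,4)→(1,4)→(2,4).
Its cost is 9 + 7 + 9 + 5 + 5 + 1 + 7 = 43.

43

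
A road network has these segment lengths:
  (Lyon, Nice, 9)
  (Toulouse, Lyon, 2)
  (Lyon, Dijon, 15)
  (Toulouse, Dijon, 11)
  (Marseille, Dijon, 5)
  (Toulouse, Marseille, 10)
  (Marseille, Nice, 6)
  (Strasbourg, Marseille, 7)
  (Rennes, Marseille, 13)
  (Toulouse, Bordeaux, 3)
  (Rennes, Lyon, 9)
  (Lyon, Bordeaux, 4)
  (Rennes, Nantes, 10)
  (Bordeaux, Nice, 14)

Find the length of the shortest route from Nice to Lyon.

Comparing a few candidate routes:
Nice -> Marseille -> Toulouse -> Lyon: 6 + 10 + 2 = 18
Nice -> Bordeaux -> Lyon: 14 + 4 = 18
Nice -> Lyon: 9
The minimum is 9.

9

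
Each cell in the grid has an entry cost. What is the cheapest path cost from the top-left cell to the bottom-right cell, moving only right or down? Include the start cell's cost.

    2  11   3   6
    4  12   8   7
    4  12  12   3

32

One optimal route is r0c0 -> r0c1 -> r0c2 -> r0c3 -> r1c3 -> r2c3.
Its cost is 2 + 11 + 3 + 6 + 7 + 3 = 32.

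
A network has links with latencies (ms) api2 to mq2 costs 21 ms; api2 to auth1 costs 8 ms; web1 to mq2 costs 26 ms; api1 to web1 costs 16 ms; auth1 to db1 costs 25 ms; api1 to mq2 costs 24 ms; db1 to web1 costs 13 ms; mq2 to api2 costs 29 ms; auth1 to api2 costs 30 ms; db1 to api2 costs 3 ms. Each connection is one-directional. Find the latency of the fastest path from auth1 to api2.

Candidate routes:
auth1 -> db1 -> web1 -> mq2 -> api2: 25 + 13 + 26 + 29 = 93
auth1 -> api2: 30
auth1 -> db1 -> api2: 25 + 3 = 28
Shortest: 28 ms.

28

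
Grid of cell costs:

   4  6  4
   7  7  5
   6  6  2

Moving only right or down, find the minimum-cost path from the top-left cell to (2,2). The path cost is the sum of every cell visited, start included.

Take [0,0] [0,1] [0,2] [1,2] [2,2] for a total of 4 + 6 + 4 + 5 + 2 = 21.

21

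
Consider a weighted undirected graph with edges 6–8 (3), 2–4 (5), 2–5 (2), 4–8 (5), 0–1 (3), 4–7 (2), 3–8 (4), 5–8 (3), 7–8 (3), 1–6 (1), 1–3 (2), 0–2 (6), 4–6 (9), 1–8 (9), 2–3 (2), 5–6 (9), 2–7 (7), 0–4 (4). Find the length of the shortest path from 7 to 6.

Checking several routes:
7 -> 8 -> 6: 3 + 3 = 6
7 -> 8 -> 3 -> 1 -> 6: 3 + 4 + 2 + 1 = 10
7 -> 4 -> 0 -> 1 -> 6: 2 + 4 + 3 + 1 = 10
7 -> 4 -> 6: 2 + 9 = 11
7 -> 4 -> 8 -> 6: 2 + 5 + 3 = 10
The minimum is 6.

6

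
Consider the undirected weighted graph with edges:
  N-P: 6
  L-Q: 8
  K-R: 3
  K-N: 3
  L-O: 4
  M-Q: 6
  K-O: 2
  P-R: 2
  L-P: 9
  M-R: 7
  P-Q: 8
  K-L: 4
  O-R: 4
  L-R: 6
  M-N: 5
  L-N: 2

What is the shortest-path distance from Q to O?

Comparing a few candidate routes:
Q-P-R-O: 8 + 2 + 4 = 14
Q-L-O: 8 + 4 = 12
Q-L-K-O: 8 + 4 + 2 = 14
Best route has total 12.

12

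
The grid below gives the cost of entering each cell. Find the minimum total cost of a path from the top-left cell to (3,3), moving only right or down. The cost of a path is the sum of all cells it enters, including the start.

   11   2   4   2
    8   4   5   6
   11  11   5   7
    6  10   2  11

Take (0,0) (0,1) (0,2) (1,2) (2,2) (3,2) (3,3) for a total of 11 + 2 + 4 + 5 + 5 + 2 + 11 = 40.

40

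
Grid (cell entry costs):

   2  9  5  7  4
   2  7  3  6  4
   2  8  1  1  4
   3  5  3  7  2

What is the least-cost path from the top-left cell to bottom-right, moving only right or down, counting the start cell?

Take r0c0 -> r1c0 -> r1c1 -> r1c2 -> r2c2 -> r2c3 -> r2c4 -> r3c4 for a total of 2 + 2 + 7 + 3 + 1 + 1 + 4 + 2 = 22.
For comparison, the top-then-right route costs 37.

22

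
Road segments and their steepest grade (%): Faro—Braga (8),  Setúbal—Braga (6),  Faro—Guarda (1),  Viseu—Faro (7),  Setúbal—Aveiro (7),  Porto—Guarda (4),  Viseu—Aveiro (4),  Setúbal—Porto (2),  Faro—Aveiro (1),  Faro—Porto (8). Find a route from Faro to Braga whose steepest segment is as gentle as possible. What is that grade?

Routes from Faro to Braga:
Faro→Braga: max(8) = 8
Faro→Aveiro→Setúbal→Braga: max(1, 7, 6) = 7
Faro→Viseu→Aveiro→Setúbal→Braga: max(7, 4, 7, 6) = 7
Faro→Guarda→Porto→Setúbal→Braga: max(1, 4, 2, 6) = 6
Faro→Porto→Setúbal→Braga: max(8, 2, 6) = 8
Best route has worst link 6%.

6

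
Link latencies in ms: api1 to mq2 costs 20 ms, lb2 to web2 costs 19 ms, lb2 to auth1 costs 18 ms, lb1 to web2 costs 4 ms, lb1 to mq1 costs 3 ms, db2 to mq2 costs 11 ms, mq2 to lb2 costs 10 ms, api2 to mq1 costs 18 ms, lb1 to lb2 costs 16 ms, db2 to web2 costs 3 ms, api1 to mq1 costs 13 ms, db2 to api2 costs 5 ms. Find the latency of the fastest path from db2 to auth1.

Some routes from db2 to auth1:
db2→api2→mq1→lb1→web2→lb2→auth1: 5 + 18 + 3 + 4 + 19 + 18 = 67
db2→api2→mq1→lb1→lb2→auth1: 5 + 18 + 3 + 16 + 18 = 60
db2→web2→lb2→auth1: 3 + 19 + 18 = 40
db2→web2→lb1→mq1→api1→mq2→lb2→auth1: 3 + 4 + 3 + 13 + 20 + 10 + 18 = 71
db2→web2→lb1→lb2→auth1: 3 + 4 + 16 + 18 = 41
db2→mq2→lb2→auth1: 11 + 10 + 18 = 39
Shortest: 39 ms.

39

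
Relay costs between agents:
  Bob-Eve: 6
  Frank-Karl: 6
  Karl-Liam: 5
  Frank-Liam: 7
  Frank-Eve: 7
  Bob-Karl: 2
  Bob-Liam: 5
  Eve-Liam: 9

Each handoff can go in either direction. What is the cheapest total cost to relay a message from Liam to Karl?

5

Checking several routes:
Liam-Frank-Eve-Bob-Karl: 7 + 7 + 6 + 2 = 22
Liam-Eve-Bob-Karl: 9 + 6 + 2 = 17
Liam-Bob-Karl: 5 + 2 = 7
Liam-Karl: 5
Liam-Frank-Karl: 7 + 6 = 13
The minimum is 5.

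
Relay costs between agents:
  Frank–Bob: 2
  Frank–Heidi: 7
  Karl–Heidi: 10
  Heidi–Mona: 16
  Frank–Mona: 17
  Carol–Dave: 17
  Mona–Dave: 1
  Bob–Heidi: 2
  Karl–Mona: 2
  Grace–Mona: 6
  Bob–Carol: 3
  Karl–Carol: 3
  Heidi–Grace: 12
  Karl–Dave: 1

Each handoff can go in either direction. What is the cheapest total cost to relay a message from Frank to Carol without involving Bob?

20

A few of the Frank→Carol routes:
Frank - Heidi - Karl - Carol: 7 + 10 + 3 = 20
Frank - Mona - Karl - Carol: 17 + 2 + 3 = 22
Frank - Mona - Dave - Karl - Carol: 17 + 1 + 1 + 3 = 22
Frank - Heidi - Mona - Dave - Karl - Carol: 7 + 16 + 1 + 1 + 3 = 28
The minimum is 20.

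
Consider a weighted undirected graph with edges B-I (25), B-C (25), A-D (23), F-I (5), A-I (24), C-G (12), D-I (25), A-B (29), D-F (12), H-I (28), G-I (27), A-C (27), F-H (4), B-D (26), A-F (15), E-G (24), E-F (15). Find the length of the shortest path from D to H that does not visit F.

Checking several routes:
D→B→I→H: 26 + 25 + 28 = 79
D→A→I→H: 23 + 24 + 28 = 75
D→I→H: 25 + 28 = 53
The minimum is 53.

53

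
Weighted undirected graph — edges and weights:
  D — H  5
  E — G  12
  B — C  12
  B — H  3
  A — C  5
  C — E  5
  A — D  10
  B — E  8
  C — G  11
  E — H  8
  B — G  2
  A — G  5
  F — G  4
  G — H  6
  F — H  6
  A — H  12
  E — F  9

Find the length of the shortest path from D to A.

10

A few of the D→A routes:
D → H → B → G → A: 5 + 3 + 2 + 5 = 15
D → A: 10
D → H → G → A: 5 + 6 + 5 = 16
D → H → A: 5 + 12 = 17
Best route has total 10.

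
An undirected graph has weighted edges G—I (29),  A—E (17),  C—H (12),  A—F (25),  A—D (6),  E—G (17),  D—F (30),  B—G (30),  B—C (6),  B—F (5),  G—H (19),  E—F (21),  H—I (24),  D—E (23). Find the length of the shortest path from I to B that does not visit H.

59

Some routes from I to B avoiding H:
I -> G -> B: 29 + 30 = 59
I -> G -> E -> A -> F -> B: 29 + 17 + 17 + 25 + 5 = 93
I -> G -> E -> F -> B: 29 + 17 + 21 + 5 = 72
I -> G -> E -> A -> D -> F -> B: 29 + 17 + 17 + 6 + 30 + 5 = 104
I -> G -> E -> D -> F -> B: 29 + 17 + 23 + 30 + 5 = 104
The minimum is 59.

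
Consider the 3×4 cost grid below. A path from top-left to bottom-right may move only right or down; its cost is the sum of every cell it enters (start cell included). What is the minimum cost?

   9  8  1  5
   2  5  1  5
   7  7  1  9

27

One optimal route is [0,0] [1,0] [1,1] [1,2] [2,2] [2,3].
Its cost is 9 + 2 + 5 + 1 + 1 + 9 = 27.
(Top row then right column would cost 37.)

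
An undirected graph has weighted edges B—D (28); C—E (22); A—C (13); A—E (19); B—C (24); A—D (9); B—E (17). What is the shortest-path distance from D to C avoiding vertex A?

Paths from D to C avoiding A:
D-B-E-C: 28 + 17 + 22 = 67
D-B-C: 28 + 24 = 52
Best route has total 52.

52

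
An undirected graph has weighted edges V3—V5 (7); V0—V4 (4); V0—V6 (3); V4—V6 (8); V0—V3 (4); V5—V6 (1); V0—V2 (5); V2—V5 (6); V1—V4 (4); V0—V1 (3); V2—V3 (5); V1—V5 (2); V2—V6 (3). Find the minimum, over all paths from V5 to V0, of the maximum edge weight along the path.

3

Checking several routes:
V5 → V6 → V2 → V0: max(1, 3, 5) = 5
V5 → V6 → V2 → V3 → V0: max(1, 3, 5, 4) = 5
V5 → V1 → V0: max(2, 3) = 3
V5 → V1 → V4 → V0: max(2, 4, 4) = 4
V5 → V2 → V3 → V0: max(6, 5, 4) = 6
V5 → V6 → V0: max(1, 3) = 3
The minimum achievable maximum is 3.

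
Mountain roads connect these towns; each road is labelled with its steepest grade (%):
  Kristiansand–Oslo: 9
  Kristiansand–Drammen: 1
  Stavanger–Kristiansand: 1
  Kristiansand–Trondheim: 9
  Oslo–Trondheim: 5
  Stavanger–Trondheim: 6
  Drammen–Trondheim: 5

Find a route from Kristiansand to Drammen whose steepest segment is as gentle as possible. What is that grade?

1

Candidate routes:
Kristiansand - Oslo - Trondheim - Drammen: max(9, 5, 5) = 9
Kristiansand - Drammen: max(1) = 1
Kristiansand - Stavanger - Trondheim - Drammen: max(1, 6, 5) = 6
Kristiansand - Trondheim - Drammen: max(9, 5) = 9
Best route has worst link 1%.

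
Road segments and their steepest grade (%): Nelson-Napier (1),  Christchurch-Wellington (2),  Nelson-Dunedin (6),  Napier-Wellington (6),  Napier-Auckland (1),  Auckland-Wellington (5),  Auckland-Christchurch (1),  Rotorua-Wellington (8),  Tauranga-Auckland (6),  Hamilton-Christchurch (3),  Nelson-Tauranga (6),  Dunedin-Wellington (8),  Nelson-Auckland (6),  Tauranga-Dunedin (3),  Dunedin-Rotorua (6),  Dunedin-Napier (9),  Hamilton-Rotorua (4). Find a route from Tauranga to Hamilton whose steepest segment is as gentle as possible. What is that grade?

Comparing a few candidate routes:
Tauranga - Nelson - Napier - Wellington - Christchurch - Hamilton: max(6, 1, 6, 2, 3) = 6
Tauranga - Nelson - Napier - Wellington - Auckland - Christchurch - Hamilton: max(6, 1, 6, 5, 1, 3) = 6
Tauranga - Nelson - Napier - Auckland - Wellington - Christchurch - Hamilton: max(6, 1, 1, 5, 2, 3) = 6
Tauranga - Nelson - Napier - Auckland - Christchurch - Hamilton: max(6, 1, 1, 1, 3) = 6
Smallest bottleneck: 6%.

6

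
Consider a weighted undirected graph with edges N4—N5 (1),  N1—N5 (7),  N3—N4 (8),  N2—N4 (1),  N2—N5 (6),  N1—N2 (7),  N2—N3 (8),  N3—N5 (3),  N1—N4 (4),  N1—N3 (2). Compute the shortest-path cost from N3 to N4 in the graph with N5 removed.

Candidate routes:
N3 - N2 - N4: 8 + 1 = 9
N3 - N1 - N4: 2 + 4 = 6
N3 - N2 - N1 - N4: 8 + 7 + 4 = 19
N3 - N4: 8
N3 - N1 - N2 - N4: 2 + 7 + 1 = 10
The minimum is 6.

6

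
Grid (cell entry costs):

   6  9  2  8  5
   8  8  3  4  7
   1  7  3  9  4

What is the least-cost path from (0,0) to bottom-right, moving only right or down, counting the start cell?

35

One optimal route is [0,0] → [0,1] → [0,2] → [1,2] → [1,3] → [1,4] → [2,4].
Its cost is 6 + 9 + 2 + 3 + 4 + 7 + 4 = 35.
(Top row then right column would cost 41.)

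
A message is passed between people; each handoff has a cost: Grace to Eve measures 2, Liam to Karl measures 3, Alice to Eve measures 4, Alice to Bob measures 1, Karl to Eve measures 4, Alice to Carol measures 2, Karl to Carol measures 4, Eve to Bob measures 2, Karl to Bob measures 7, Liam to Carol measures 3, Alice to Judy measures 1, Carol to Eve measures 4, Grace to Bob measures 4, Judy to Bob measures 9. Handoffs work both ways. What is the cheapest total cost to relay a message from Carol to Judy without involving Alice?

15

Some routes from Carol to Judy avoiding Alice:
Carol→Karl→Eve→Bob→Judy: 4 + 4 + 2 + 9 = 19
Carol→Eve→Grace→Bob→Judy: 4 + 2 + 4 + 9 = 19
Carol→Eve→Bob→Judy: 4 + 2 + 9 = 15
Shortest: 15.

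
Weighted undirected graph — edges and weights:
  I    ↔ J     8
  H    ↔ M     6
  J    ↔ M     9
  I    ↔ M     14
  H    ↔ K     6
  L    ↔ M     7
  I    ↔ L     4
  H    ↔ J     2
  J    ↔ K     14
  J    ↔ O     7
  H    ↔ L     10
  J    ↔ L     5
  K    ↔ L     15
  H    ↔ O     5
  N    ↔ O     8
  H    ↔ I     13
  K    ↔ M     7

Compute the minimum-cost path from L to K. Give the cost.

13

Comparing a few candidate routes:
L - J - H - K: 5 + 2 + 6 = 13
L - M - K: 7 + 7 = 14
L - H - K: 10 + 6 = 16
L - K: 15
Best route has total 13.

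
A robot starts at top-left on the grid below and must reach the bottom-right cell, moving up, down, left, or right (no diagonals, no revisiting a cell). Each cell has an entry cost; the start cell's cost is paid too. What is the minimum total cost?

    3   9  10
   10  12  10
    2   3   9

27

Take [0,0]→[1,0]→[2,0]→[2,1]→[2,2] for a total of 3 + 10 + 2 + 3 + 9 = 27.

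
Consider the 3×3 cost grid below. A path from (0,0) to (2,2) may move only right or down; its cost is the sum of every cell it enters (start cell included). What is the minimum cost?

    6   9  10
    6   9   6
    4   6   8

Cheapest: r0c0→r1c0→r2c0→r2c1→r2c2
  6 + 6 + 4 + 6 + 8 = 30

30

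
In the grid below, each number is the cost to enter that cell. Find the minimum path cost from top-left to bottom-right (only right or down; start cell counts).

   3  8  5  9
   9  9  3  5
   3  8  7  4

28

Best path: r0c0 -> r0c1 -> r0c2 -> r1c2 -> r1c3 -> r2c3
Cost: 3 + 8 + 5 + 3 + 5 + 4 = 28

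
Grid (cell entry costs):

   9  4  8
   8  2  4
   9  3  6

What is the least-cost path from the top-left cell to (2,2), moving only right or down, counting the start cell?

24

Best path: (0,0)→(0,1)→(1,1)→(2,1)→(2,2)
Cost: 9 + 4 + 2 + 3 + 6 = 24
(Top row then right column would cost 31.)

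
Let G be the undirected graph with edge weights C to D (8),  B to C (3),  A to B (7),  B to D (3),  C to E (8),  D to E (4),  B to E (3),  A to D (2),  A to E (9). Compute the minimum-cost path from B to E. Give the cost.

Comparing a few candidate routes:
B -> C -> D -> E: 3 + 8 + 4 = 15
B -> C -> E: 3 + 8 = 11
B -> D -> E: 3 + 4 = 7
B -> A -> D -> E: 7 + 2 + 4 = 13
B -> E: 3
B -> D -> A -> E: 3 + 2 + 9 = 14
Best route has total 3.

3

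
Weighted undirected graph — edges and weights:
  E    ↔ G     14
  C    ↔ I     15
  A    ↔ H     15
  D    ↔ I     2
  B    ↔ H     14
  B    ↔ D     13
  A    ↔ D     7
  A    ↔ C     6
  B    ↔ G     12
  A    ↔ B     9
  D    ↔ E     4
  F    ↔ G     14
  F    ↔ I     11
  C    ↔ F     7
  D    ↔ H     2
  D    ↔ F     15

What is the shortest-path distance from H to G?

20

A few of the H→G routes:
H -> D -> I -> F -> G: 2 + 2 + 11 + 14 = 29
H -> D -> E -> G: 2 + 4 + 14 = 20
H -> B -> G: 14 + 12 = 26
H -> D -> A -> B -> G: 2 + 7 + 9 + 12 = 30
H -> D -> B -> G: 2 + 13 + 12 = 27
The minimum is 20.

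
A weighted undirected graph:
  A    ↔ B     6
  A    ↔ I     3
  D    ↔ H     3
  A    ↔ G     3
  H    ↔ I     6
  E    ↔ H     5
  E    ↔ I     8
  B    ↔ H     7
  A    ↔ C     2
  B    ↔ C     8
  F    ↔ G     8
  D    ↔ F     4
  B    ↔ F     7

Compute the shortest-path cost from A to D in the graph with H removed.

Routes from A to D avoiding H:
A→C→B→F→D: 2 + 8 + 7 + 4 = 21
A→G→F→D: 3 + 8 + 4 = 15
A→B→F→D: 6 + 7 + 4 = 17
The minimum is 15.

15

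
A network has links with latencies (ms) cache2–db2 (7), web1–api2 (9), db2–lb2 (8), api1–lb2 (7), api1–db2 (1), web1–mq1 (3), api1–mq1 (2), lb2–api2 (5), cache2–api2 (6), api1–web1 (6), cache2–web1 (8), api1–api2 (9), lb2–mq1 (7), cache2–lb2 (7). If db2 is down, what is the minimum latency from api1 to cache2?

13

A few of the api1→cache2 routes:
api1 -> api2 -> cache2: 9 + 6 = 15
api1 -> mq1 -> web1 -> cache2: 2 + 3 + 8 = 13
api1 -> lb2 -> cache2: 7 + 7 = 14
api1 -> web1 -> cache2: 6 + 8 = 14
Best route has total 13 ms.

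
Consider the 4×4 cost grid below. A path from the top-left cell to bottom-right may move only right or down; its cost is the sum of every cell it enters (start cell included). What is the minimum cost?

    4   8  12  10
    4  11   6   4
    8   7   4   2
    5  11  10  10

39

One optimal route is [0,0]→[1,0]→[2,0]→[2,1]→[2,2]→[2,3]→[3,3].
Its cost is 4 + 4 + 8 + 7 + 4 + 2 + 10 = 39.
For comparison, the top-then-right route costs 50.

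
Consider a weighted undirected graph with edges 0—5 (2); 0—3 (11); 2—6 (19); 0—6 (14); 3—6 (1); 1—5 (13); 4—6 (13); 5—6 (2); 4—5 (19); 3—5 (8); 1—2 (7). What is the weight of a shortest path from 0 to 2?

A few of the 0→2 routes:
0 -> 5 -> 3 -> 6 -> 2: 2 + 8 + 1 + 19 = 30
0 -> 5 -> 1 -> 2: 2 + 13 + 7 = 22
0 -> 5 -> 6 -> 2: 2 + 2 + 19 = 23
The minimum is 22.

22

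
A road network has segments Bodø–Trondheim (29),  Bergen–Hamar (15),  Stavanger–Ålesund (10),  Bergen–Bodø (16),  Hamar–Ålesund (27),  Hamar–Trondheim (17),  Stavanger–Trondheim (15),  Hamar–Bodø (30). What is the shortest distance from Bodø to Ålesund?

54

Paths from Bodø to Ålesund:
Bodø-Bergen-Hamar-Trondheim-Stavanger-Ålesund: 16 + 15 + 17 + 15 + 10 = 73
Bodø-Trondheim-Hamar-Ålesund: 29 + 17 + 27 = 73
Bodø-Hamar-Ålesund: 30 + 27 = 57
Bodø-Trondheim-Stavanger-Ålesund: 29 + 15 + 10 = 54
Bodø-Bergen-Hamar-Ålesund: 16 + 15 + 27 = 58
Bodø-Hamar-Trondheim-Stavanger-Ålesund: 30 + 17 + 15 + 10 = 72
Shortest: 54.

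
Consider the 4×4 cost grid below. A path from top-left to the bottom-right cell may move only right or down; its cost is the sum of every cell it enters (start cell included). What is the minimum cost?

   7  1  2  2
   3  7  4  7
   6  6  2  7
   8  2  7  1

24

Cheapest: r0c0 r0c1 r0c2 r1c2 r2c2 r2c3 r3c3
  7 + 1 + 2 + 4 + 2 + 7 + 1 = 24
(Top row then right column would cost 27.)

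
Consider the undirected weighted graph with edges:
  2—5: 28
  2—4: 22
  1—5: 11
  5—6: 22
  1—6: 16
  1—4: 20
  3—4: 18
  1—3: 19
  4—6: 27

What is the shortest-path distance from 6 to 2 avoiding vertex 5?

49

Candidate routes:
6→4→2: 27 + 22 = 49
6→1→4→2: 16 + 20 + 22 = 58
6→1→3→4→2: 16 + 19 + 18 + 22 = 75
The minimum is 49.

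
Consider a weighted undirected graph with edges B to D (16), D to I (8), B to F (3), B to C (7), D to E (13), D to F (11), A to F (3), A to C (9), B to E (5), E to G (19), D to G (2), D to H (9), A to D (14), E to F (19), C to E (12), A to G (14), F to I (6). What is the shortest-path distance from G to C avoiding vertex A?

A few of the G→C routes:
G→D→F→B→C: 2 + 11 + 3 + 7 = 23
G→D→E→C: 2 + 13 + 12 = 27
G→D→I→F→B→C: 2 + 8 + 6 + 3 + 7 = 26
G→D→E→B→C: 2 + 13 + 5 + 7 = 27
G→D→B→C: 2 + 16 + 7 = 25
Shortest: 23.

23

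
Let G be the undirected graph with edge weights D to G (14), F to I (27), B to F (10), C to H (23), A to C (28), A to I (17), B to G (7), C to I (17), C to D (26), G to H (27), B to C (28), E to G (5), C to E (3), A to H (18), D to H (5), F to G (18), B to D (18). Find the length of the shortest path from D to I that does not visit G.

Some routes from D to I avoiding G:
D → H → C → I: 5 + 23 + 17 = 45
D → B → F → I: 18 + 10 + 27 = 55
D → B → C → I: 18 + 28 + 17 = 63
D → C → I: 26 + 17 = 43
D → H → A → I: 5 + 18 + 17 = 40
D → H → A → C → I: 5 + 18 + 28 + 17 = 68
The minimum is 40.

40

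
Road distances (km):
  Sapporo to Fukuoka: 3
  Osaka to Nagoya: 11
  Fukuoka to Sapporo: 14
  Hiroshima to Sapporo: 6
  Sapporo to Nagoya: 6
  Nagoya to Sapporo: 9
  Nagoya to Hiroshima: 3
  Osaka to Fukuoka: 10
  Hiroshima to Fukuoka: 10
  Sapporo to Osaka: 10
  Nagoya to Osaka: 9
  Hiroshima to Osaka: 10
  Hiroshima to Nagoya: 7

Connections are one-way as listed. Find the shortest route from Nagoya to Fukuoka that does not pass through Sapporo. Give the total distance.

13

Candidate routes:
Nagoya → Hiroshima → Osaka → Fukuoka: 3 + 10 + 10 = 23
Nagoya → Osaka → Fukuoka: 9 + 10 = 19
Nagoya → Hiroshima → Fukuoka: 3 + 10 = 13
The minimum is 13 km.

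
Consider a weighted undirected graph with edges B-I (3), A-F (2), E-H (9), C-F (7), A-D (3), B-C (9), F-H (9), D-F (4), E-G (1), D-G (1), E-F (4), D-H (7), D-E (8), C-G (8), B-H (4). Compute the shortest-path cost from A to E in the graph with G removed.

6

Comparing a few candidate routes:
A - D - F - E: 3 + 4 + 4 = 11
A - D - E: 3 + 8 = 11
A - F - E: 2 + 4 = 6
The minimum is 6.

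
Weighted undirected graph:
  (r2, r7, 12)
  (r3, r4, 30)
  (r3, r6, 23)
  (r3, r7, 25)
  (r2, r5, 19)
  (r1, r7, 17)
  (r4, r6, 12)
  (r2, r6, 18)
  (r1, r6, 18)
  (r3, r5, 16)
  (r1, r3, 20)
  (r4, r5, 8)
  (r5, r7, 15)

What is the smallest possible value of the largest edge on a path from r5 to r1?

A few of the r5→r1 routes:
r5 - r4 - r6 - r2 - r7 - r1: max(8, 12, 18, 12, 17) = 18
r5 - r7 - r1: max(15, 17) = 17
r5 - r7 - r2 - r6 - r1: max(15, 12, 18, 18) = 18
Best route has worst link 17.

17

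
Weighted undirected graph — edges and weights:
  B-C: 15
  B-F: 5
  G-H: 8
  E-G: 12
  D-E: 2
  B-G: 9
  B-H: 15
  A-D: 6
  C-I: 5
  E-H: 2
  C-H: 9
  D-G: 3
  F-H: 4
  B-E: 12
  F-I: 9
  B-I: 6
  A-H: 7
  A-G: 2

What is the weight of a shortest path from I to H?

13

Comparing a few candidate routes:
I -> C -> H: 5 + 9 = 14
I -> B -> F -> H: 6 + 5 + 4 = 15
I -> F -> H: 9 + 4 = 13
Best route has total 13.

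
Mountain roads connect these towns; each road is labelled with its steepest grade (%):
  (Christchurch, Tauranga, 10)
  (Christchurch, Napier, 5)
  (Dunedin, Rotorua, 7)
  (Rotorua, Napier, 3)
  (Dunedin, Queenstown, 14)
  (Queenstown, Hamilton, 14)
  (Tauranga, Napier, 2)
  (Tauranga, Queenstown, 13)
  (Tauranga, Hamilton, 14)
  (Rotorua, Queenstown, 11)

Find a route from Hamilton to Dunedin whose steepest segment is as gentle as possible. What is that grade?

Some routes from Hamilton to Dunedin:
Hamilton → Tauranga → Christchurch → Napier → Rotorua → Dunedin: max(14, 10, 5, 3, 7) = 14
Hamilton → Tauranga → Christchurch → Napier → Rotorua → Queenstown → Dunedin: max(14, 10, 5, 3, 11, 14) = 14
Hamilton → Queenstown → Dunedin: max(14, 14) = 14
Hamilton → Queenstown → Tauranga → Christchurch → Napier → Rotorua → Dunedin: max(14, 13, 10, 5, 3, 7) = 14
Hamilton → Queenstown → Rotorua → Dunedin: max(14, 11, 7) = 14
Hamilton → Queenstown → Tauranga → Napier → Rotorua → Dunedin: max(14, 13, 2, 3, 7) = 14
The minimum achievable maximum is 14%.

14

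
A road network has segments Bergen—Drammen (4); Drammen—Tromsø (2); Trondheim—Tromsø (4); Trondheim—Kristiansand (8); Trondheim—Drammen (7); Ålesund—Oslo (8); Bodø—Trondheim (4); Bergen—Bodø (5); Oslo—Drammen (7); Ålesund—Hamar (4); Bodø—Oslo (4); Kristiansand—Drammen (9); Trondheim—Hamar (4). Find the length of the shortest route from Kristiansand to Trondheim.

Some routes from Kristiansand to Trondheim:
Kristiansand→Drammen→Trondheim: 9 + 7 = 16
Kristiansand→Trondheim: 8
Kristiansand→Drammen→Oslo→Bodø→Trondheim: 9 + 7 + 4 + 4 = 24
Kristiansand→Drammen→Bergen→Bodø→Trondheim: 9 + 4 + 5 + 4 = 22
Kristiansand→Drammen→Oslo→Ålesund→Hamar→Trondheim: 9 + 7 + 8 + 4 + 4 = 32
Kristiansand→Drammen→Tromsø→Trondheim: 9 + 2 + 4 = 15
Best route has total 8.

8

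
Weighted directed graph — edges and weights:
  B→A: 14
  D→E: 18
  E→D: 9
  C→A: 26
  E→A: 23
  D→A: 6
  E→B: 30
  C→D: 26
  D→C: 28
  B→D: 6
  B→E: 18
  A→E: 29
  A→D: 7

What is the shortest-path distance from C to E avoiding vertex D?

Paths from C to E avoiding D:
C - A - E: 26 + 29 = 55
The minimum is 55.

55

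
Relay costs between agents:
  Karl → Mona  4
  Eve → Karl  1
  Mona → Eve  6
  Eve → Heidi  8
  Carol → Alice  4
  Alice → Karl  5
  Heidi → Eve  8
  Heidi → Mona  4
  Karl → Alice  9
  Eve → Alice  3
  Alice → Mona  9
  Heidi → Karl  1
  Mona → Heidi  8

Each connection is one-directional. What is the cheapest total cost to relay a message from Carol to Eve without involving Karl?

19

Candidate routes:
Carol -> Alice -> Mona -> Eve: 4 + 9 + 6 = 19
Carol -> Alice -> Mona -> Heidi -> Eve: 4 + 9 + 8 + 8 = 29
Shortest: 19.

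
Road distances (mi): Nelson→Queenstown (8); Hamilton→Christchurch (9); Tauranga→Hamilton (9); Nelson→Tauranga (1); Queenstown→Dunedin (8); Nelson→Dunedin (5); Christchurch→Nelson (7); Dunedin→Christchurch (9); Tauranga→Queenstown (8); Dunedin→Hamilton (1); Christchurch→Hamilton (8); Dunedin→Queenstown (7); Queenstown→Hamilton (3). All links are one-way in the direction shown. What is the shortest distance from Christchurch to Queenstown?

15

Candidate routes:
Christchurch → Nelson → Tauranga → Queenstown: 7 + 1 + 8 = 16
Christchurch → Nelson → Queenstown: 7 + 8 = 15
Christchurch → Nelson → Dunedin → Queenstown: 7 + 5 + 7 = 19
The minimum is 15 mi.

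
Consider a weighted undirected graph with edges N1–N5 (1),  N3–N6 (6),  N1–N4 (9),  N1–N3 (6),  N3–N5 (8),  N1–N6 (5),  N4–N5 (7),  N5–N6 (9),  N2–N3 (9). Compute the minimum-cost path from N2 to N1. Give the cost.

15

Comparing a few candidate routes:
N2 → N3 → N1: 9 + 6 = 15
N2 → N3 → N5 → N1: 9 + 8 + 1 = 18
N2 → N3 → N5 → N6 → N1: 9 + 8 + 9 + 5 = 31
N2 → N3 → N6 → N1: 9 + 6 + 5 = 20
N2 → N3 → N5 → N4 → N1: 9 + 8 + 7 + 9 = 33
N2 → N3 → N6 → N5 → N1: 9 + 6 + 9 + 1 = 25
Best route has total 15.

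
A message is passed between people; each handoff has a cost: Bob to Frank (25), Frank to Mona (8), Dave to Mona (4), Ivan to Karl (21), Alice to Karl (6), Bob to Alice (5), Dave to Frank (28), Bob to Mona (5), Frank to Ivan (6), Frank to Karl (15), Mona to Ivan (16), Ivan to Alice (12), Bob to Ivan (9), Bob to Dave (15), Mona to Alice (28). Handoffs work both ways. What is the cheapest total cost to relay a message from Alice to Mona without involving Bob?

26

Comparing a few candidate routes:
Alice→Ivan→Frank→Mona: 12 + 6 + 8 = 26
Alice→Ivan→Mona: 12 + 16 = 28
Alice→Mona: 28
Best route has total 26.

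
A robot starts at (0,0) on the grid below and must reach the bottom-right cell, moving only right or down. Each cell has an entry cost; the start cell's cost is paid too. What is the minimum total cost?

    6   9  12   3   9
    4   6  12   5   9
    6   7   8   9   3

43

One optimal route is r0c0 → r1c0 → r1c1 → r2c1 → r2c2 → r2c3 → r2c4.
Its cost is 6 + 4 + 6 + 7 + 8 + 9 + 3 = 43.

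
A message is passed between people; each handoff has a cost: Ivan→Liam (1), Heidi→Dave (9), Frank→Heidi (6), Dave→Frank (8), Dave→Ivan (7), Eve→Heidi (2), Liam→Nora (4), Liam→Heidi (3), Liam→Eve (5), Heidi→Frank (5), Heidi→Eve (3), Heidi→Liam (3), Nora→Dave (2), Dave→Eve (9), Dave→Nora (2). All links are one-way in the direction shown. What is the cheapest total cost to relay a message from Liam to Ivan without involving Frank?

13

Candidate routes:
Liam - Eve - Heidi - Dave - Ivan: 5 + 2 + 9 + 7 = 23
Liam - Nora - Dave - Ivan: 4 + 2 + 7 = 13
Liam - Heidi - Dave - Ivan: 3 + 9 + 7 = 19
Shortest: 13.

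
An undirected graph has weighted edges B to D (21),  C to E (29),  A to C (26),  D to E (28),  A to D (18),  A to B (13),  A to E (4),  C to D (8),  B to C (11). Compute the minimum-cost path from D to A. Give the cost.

Checking several routes:
D→C→E→A: 8 + 29 + 4 = 41
D→A: 18
D→C→A: 8 + 26 = 34
D→E→A: 28 + 4 = 32
D→B→A: 21 + 13 = 34
D→C→B→A: 8 + 11 + 13 = 32
Best route has total 18.

18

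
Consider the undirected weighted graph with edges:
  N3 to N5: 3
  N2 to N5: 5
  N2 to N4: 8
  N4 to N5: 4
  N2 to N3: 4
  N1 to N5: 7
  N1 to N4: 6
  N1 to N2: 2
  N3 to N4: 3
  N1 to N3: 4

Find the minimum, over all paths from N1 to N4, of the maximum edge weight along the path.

Comparing a few candidate routes:
N1 -> N3 -> N5 -> N4: max(4, 3, 4) = 4
N1 -> N2 -> N3 -> N4: max(2, 4, 3) = 4
N1 -> N2 -> N3 -> N5 -> N4: max(2, 4, 3, 4) = 4
Best route has worst link 4.

4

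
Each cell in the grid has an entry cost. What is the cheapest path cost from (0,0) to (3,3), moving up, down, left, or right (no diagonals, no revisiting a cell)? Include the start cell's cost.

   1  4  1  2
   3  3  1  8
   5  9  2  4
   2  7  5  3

16

Best path: (0,0) -> (0,1) -> (0,2) -> (1,2) -> (2,2) -> (2,3) -> (3,3)
Cost: 1 + 4 + 1 + 1 + 2 + 4 + 3 = 16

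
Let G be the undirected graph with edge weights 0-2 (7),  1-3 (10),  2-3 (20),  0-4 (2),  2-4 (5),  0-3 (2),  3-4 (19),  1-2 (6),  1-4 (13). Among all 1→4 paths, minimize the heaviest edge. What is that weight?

6

Comparing a few candidate routes:
1 → 3 → 4: max(10, 19) = 19
1 → 2 → 0 → 4: max(6, 7, 2) = 7
1 → 2 → 4: max(6, 5) = 6
1 → 3 → 0 → 2 → 4: max(10, 2, 7, 5) = 10
1 → 4: max(13) = 13
1 → 3 → 0 → 4: max(10, 2, 2) = 10
The minimum achievable maximum is 6.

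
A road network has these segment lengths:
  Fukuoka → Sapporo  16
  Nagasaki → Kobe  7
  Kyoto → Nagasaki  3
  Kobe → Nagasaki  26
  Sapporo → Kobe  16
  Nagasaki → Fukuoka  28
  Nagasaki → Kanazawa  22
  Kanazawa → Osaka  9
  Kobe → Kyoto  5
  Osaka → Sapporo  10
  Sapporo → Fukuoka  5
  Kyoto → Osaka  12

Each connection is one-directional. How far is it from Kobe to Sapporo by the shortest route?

Routes from Kobe to Sapporo:
Kobe -> Kyoto -> Nagasaki -> Kanazawa -> Osaka -> Sapporo: 5 + 3 + 22 + 9 + 10 = 49
Kobe -> Kyoto -> Nagasaki -> Fukuoka -> Sapporo: 5 + 3 + 28 + 16 = 52
Kobe -> Kyoto -> Osaka -> Sapporo: 5 + 12 + 10 = 27
Kobe -> Nagasaki -> Fukuoka -> Sapporo: 26 + 28 + 16 = 70
Kobe -> Nagasaki -> Kanazawa -> Osaka -> Sapporo: 26 + 22 + 9 + 10 = 67
Shortest: 27.

27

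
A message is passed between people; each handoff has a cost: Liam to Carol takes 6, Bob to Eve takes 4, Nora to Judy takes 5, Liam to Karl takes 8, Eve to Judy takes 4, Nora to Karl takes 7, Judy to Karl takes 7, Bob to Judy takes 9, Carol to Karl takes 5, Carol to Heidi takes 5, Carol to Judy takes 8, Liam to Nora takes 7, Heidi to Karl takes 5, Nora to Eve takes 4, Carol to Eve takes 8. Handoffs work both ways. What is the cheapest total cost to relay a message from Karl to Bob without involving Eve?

16

Comparing a few candidate routes:
Karl-Carol-Judy-Bob: 5 + 8 + 9 = 22
Karl-Judy-Bob: 7 + 9 = 16
Karl-Heidi-Carol-Judy-Bob: 5 + 5 + 8 + 9 = 27
Karl-Nora-Judy-Bob: 7 + 5 + 9 = 21
Best route has total 16.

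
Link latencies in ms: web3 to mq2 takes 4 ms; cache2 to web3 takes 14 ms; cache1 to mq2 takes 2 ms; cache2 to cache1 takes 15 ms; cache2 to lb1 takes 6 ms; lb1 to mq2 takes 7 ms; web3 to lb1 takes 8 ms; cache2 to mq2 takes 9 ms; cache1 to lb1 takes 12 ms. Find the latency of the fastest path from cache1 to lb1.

9

Checking several routes:
cache1 → mq2 → web3 → lb1: 2 + 4 + 8 = 14
cache1 → mq2 → cache2 → lb1: 2 + 9 + 6 = 17
cache1 → lb1: 12
cache1 → mq2 → lb1: 2 + 7 = 9
Shortest: 9 ms.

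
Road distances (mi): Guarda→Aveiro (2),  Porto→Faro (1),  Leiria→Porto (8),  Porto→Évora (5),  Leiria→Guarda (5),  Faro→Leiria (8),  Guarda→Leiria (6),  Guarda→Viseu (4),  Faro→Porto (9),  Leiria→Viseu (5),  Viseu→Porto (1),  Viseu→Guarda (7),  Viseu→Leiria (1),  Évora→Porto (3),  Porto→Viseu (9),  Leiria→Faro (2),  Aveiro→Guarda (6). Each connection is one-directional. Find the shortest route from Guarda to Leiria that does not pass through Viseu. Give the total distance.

Paths from Guarda to Leiria avoiding Viseu:
Guarda → Leiria: 6
Shortest: 6 mi.

6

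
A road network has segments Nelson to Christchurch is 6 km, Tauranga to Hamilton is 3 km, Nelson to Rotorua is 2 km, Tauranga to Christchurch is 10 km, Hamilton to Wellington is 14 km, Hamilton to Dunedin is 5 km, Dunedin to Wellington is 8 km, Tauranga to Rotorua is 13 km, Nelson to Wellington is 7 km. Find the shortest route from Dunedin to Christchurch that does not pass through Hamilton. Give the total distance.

21

Candidate routes:
Dunedin -> Wellington -> Nelson -> Rotorua -> Tauranga -> Christchurch: 8 + 7 + 2 + 13 + 10 = 40
Dunedin -> Wellington -> Nelson -> Christchurch: 8 + 7 + 6 = 21
The minimum is 21 km.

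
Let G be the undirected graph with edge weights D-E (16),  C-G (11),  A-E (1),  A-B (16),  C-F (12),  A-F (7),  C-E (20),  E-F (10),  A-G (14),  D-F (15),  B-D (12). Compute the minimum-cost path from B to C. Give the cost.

35

Some routes from B to C:
B-A-F-C: 16 + 7 + 12 = 35
B-A-E-F-C: 16 + 1 + 10 + 12 = 39
B-A-E-C: 16 + 1 + 20 = 37
Best route has total 35.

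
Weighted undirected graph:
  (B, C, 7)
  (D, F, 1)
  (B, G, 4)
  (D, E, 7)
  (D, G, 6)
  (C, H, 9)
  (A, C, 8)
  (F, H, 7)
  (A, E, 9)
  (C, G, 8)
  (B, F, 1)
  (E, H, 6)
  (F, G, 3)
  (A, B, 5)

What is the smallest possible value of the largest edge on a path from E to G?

7

Comparing a few candidate routes:
E → D → F → B → G: max(7, 1, 1, 4) = 7
E → D → G: max(7, 6) = 7
E → D → F → G: max(7, 1, 3) = 7
E → H → F → D → G: max(6, 7, 1, 6) = 7
Best route has worst link 7.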